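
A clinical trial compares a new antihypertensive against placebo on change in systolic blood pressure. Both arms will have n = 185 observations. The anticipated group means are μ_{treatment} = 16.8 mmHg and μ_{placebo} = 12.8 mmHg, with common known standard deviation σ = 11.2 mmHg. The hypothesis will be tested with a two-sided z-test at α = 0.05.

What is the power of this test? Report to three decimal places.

Standardized effect: d = |μ_{treatment} − μ_{placebo}| / σ = |16.8 − 12.8| / 11.2 = 0.3571
Noncentrality parameter: δ = d·√(n/2) = 0.3571 × √(185/2) = 3.4349
Two-sided α = 0.05 → critical value z_{0.025} = 1.960.
Power = Φ(δ − 1.960) + Φ(−δ − 1.960) = Φ(1.475) + Φ(-5.395) = 0.9299 + 0.0000 = 0.9299.

Power ≈ 0.930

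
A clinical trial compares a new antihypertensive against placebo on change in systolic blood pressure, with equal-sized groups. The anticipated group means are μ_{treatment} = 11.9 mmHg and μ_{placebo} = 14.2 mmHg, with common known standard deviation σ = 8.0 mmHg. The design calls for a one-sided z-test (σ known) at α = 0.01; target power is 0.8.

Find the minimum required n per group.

n = 243 per group

Standardized effect: d = |μ_{treatment} − μ_{placebo}| / σ = |11.9 − 14.2| / 8.0 = 0.2875
Set Φ(δ − 2.326) = 0.8; then δ − 2.326 = Φ⁻¹(0.8) = 0.842, giving δ = 3.168.
δ = d·√(n/2) ⇒ n = 2(δ/d)² = 2 × (3.168 / 0.2875)² = 242.84.
Rounding up, n = 243 per group.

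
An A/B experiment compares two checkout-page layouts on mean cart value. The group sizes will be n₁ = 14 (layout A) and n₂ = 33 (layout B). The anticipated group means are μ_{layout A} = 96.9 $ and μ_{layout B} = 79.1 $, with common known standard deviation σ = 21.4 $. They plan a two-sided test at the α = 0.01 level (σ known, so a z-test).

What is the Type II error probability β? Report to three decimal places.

Standardized effect: d = |μ_{layout A} − μ_{layout B}| / σ = |96.9 − 79.1| / 21.4 = 0.8318
Noncentrality parameter: δ = d / √(1/n₁ + 1/n₂) = 0.8318 / √(1/14 + 1/33) = 2.6078
Critical value for a two-sided test at α = 0.01: z_{α/2} = 2.576.
Power = Φ(δ − 2.576) + Φ(−δ − 2.576) = Φ(0.032) + Φ(-5.184) = 0.5128 + 0.0000 = 0.5128.
Type II error: β = 1 − power = 1 − 0.5128 = 0.4872.

β ≈ 0.487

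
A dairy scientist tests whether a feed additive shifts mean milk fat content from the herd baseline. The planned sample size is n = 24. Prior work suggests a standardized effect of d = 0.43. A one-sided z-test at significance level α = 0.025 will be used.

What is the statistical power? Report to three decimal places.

Noncentrality parameter: δ = d·√n = 0.43 × √24 = 2.1066
One-sided α = 0.025 → critical value z_{0.025} = 1.960.
Power = P(Z > 1.960 − δ) = Φ(0.147) = 0.5583.

Power ≈ 0.558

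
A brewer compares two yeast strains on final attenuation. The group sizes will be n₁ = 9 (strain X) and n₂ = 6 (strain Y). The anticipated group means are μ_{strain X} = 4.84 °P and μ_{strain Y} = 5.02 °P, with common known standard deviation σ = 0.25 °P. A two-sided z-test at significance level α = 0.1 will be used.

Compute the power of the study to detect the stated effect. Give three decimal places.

Standardized effect: d = |μ_{strain X} − μ_{strain Y}| / σ = |4.84 − 5.02| / 0.25 = 0.7200
Noncentrality parameter: δ = d / √(1/n₁ + 1/n₂) = 0.7200 / √(1/9 + 1/6) = 1.3661
Two-sided α = 0.1 → critical value z_{0.05} = 1.645.
Power = Φ(δ − 1.645) + Φ(−δ − 1.645) = Φ(-0.279) + Φ(-3.011) = 0.3902 + 0.0013 = 0.3915.

Power ≈ 0.392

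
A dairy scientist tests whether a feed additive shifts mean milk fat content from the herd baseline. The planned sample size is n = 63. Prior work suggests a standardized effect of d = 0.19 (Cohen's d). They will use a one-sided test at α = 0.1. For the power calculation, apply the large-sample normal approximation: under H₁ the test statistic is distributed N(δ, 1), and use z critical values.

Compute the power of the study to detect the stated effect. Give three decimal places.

Noncentrality parameter: δ = d·√n = 0.19 × √63 = 1.5081
One-sided α = 0.1 → critical value z_{0.1} = 1.282.
Power = Φ(δ − 1.282) = Φ(0.227) = 0.5896.

Power ≈ 0.590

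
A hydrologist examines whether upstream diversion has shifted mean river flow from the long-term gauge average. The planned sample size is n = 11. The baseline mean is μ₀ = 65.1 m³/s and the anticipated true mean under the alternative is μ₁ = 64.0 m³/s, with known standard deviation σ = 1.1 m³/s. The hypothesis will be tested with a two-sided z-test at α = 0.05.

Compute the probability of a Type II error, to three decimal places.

Standardized effect: d = |μ₁ − μ₀| / σ = |64.0 − 65.1| / 1.1 = 1.0000
Noncentrality parameter: δ = d·√n = 1.0000 × √11 = 3.3166
Two-sided α = 0.05 → critical value z_{0.025} = 1.960.
Power = Φ(δ − 1.960) + Φ(−δ − 1.960) = Φ(1.357) + Φ(-5.277) = 0.9126 + 0.0000 = 0.9126.
Type II error: β = 1 − power = 1 − 0.9126 = 0.0874.

β ≈ 0.087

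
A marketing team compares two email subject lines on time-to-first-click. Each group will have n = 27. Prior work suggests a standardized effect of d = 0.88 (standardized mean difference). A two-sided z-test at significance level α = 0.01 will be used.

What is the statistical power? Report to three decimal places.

Power ≈ 0.745

Noncentrality parameter: δ = d·√(n/2) = 0.88 × √(27/2) = 3.2333
Two-sided α = 0.01 → critical value z_{0.005} = 2.576.
Power = Φ(δ − 2.576) + Φ(−δ − 2.576) = Φ(0.657) + Φ(-5.809) = 0.7446 + 0.0000 = 0.7446.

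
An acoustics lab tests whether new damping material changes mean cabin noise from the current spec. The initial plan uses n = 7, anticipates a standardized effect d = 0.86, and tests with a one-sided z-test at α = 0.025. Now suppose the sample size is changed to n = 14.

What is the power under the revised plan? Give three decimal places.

Power ≈ 0.896

With n = 14: δ = d·√n = 0.86 × √14 = 3.2178. Critical value z_{0.025} = 1.960.
Revised power = Φ(δ − 1.960) = Φ(1.258) = 0.8958.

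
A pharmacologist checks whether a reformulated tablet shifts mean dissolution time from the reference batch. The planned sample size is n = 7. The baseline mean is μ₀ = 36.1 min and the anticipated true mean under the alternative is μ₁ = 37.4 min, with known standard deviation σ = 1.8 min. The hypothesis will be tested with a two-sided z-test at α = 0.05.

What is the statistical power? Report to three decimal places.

Standardized effect: d = |μ₁ − μ₀| / σ = |37.4 − 36.1| / 1.8 = 0.7222
Noncentrality parameter: δ = d·√n = 0.7222 × √7 = 1.9108
Critical value for a two-sided test at α = 0.05: z_{α/2} = 1.960.
Power = Φ(δ − 1.960) + Φ(−δ − 1.960) = Φ(-0.049) + Φ(-3.871) = 0.4804 + 0.0001 = 0.4805.

Power ≈ 0.480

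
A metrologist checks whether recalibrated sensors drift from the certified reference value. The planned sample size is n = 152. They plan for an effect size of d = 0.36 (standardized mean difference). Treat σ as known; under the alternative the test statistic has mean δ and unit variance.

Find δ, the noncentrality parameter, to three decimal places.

The noncentrality parameter scales effect size by the design's sample-size factor: δ = d·√n = 0.36 × √152 = 4.4384

δ ≈ 4.438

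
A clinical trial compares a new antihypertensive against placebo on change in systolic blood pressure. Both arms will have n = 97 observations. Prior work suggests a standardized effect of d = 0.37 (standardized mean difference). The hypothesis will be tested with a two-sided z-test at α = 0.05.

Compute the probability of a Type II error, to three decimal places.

β ≈ 0.269

Noncentrality parameter: δ = d·√(n/2) = 0.37 × √(97/2) = 2.5768
Two-sided α = 0.05 → critical value z_{0.025} = 1.960.
Power = Φ(δ − 1.960) + Φ(−δ − 1.960) = Φ(0.617) + Φ(-4.537) = 0.7313 + 0.0000 = 0.7313.
Type II error: β = 1 − power = 1 − 0.7313 = 0.2687.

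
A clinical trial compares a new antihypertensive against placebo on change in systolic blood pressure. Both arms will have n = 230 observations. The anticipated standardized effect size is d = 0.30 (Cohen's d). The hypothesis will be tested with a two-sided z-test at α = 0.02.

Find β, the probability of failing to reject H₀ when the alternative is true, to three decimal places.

Noncentrality parameter: δ = d·√(n/2) = 0.30 × √(230/2) = 3.2171
Critical value for a two-sided test at α = 0.02: z_{α/2} = 2.326.
Power = Φ(δ − 2.326) + Φ(−δ − 2.326) = Φ(0.891) + Φ(-5.543) = 0.8135 + 0.0000 = 0.8135.
Type II error: β = 1 − power = 1 − 0.8135 = 0.1865.

β ≈ 0.187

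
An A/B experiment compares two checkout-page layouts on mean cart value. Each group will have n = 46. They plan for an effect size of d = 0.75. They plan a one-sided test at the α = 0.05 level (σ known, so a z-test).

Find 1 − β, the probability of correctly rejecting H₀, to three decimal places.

Power ≈ 0.975

Noncentrality parameter: δ = d·√(n/2) = 0.75 × √(46/2) = 3.5969
Critical value for a one-sided test at α = 0.05: z_α = 1.645.
Power = Φ(δ − 1.645) = Φ(1.952) = 0.9745.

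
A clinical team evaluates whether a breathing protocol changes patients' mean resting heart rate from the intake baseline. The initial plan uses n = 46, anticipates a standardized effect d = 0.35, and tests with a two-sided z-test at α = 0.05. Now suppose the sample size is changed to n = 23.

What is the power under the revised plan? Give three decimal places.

With n = 23: δ = d·√n = 0.35 × √23 = 1.6785. Critical value z_{0.025} = 1.960.
Revised power = Φ(δ − 1.960) + Φ(−δ − 1.960) = Φ(-0.281) + Φ(-3.639) = 0.3892 + 0.0001 = 0.3893.

Power ≈ 0.389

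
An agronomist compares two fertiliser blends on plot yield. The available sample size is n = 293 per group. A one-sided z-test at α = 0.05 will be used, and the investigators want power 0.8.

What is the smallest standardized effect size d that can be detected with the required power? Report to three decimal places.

d ≈ 0.205

Need Φ(δ − 1.645) = 0.8, so δ = 1.645 + 0.842 = 2.486.
δ = d·√(n/2) ⇒ d = δ/√(n/2) = 2.486/√(293/2) = 0.2054.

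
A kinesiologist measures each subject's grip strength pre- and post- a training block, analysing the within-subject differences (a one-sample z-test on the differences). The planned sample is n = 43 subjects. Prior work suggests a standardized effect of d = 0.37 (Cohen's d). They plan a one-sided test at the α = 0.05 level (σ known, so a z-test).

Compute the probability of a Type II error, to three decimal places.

Noncentrality parameter: δ = d·√n = 0.37 × √43 = 2.4263
One-sided α = 0.05 → critical value z_{0.05} = 1.645.
Power = P(Z > 1.645 − δ) = Φ(0.781) = 0.7827.
Type II error: β = 1 − power = 1 − 0.7827 = 0.2173.

β ≈ 0.217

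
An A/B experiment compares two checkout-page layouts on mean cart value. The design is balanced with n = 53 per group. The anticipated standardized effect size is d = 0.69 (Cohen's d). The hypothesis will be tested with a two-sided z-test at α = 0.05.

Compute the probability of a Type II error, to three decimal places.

β ≈ 0.056

Noncentrality parameter: δ = d·√(n/2) = 0.69 × √(53/2) = 3.5520
Critical value for a two-sided test at α = 0.05: z_{α/2} = 1.960.
Power = Φ(δ − 1.960) + Φ(−δ − 1.960) = Φ(1.592) + Φ(-5.512) = 0.9443 + 0.0000 = 0.9443.
Type II error: β = 1 − power = 1 − 0.9443 = 0.0557.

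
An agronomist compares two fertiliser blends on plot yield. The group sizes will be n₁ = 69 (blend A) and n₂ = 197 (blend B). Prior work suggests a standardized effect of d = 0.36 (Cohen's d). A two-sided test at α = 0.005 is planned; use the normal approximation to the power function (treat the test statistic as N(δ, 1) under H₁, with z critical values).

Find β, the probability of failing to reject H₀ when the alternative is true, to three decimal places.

Noncentrality parameter: λ = d / √(1/n₁ + 1/n₂) = 0.36 / √(1/69 + 1/197) = 2.5735
Two-sided α = 0.005 → critical value z_{0.0025} = 2.807.
Power = Φ(λ − 2.807) + Φ(−λ − 2.807) = Φ(-0.234) + Φ(-5.381) = 0.4077 + 0.0000 = 0.4077.
Type II error: β = 1 − power = 1 − 0.4077 = 0.5923.

β ≈ 0.592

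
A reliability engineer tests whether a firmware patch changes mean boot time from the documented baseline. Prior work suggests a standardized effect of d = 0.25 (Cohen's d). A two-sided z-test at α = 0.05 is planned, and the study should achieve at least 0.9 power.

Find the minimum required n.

For power 0.9 need Φ(δ − z_{0.025}) = 0.9, so δ = z_{0.025} + z_{0.10} = 1.960 + 1.282 = 3.242.
(For δ > 0 the lower-tail rejection region contributes negligibly to power, so the one-term inversion is standard.)
δ = d·√n ⇒ n = (δ/d)² = (3.242 / 0.25)² = 168.12.
Rounding up, n = 169.

n = 169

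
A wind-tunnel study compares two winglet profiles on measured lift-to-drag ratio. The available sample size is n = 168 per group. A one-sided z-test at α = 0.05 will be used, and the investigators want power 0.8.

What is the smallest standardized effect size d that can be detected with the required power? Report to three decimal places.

d ≈ 0.271

Required noncentrality: δ = z_{0.05} + z_{0.20} = 1.645 + 0.842 = 2.486.
δ = d·√(n/2) ⇒ d = δ/√(n/2) = 2.486/√(168/2) = 0.2713.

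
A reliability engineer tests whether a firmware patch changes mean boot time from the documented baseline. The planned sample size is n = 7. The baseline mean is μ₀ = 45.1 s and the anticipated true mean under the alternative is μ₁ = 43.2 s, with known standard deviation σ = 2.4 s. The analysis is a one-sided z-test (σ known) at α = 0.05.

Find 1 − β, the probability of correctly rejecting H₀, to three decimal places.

Power ≈ 0.674

Standardized effect: d = |μ₁ − μ₀| / σ = |43.2 − 45.1| / 2.4 = 0.7917
Noncentrality parameter: δ = d·√n = 0.7917 × √7 = 2.0946
Critical value for a one-sided test at α = 0.05: z_α = 1.645.
Power = Φ(δ − 1.645) = Φ(0.450) = 0.6735.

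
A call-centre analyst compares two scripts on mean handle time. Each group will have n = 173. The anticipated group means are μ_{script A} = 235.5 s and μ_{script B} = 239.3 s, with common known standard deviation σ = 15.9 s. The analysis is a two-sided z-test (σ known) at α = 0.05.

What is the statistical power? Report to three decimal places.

Standardized effect: d = |μ_{script A} − μ_{script B}| / σ = |235.5 − 239.3| / 15.9 = 0.2390
Noncentrality parameter: δ = d·√(n/2) = 0.2390 × √(173/2) = 2.2228
Two-sided α = 0.05 → critical value z_{0.025} = 1.960.
Power = Φ(δ − 1.960) + Φ(−δ − 1.960) = Φ(0.263) + Φ(-4.183) = 0.6036 + 0.0000 = 0.6037.

Power ≈ 0.604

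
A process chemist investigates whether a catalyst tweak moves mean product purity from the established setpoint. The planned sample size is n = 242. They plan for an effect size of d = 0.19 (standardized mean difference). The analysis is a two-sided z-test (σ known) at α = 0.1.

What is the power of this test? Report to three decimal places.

Power ≈ 0.905

Noncentrality parameter: δ = d·√n = 0.19 × √242 = 2.9557
Two-sided α = 0.1 → critical value z_{0.05} = 1.645.
Power = Φ(δ − 1.645) + Φ(−δ − 1.645) = Φ(1.311) + Φ(-4.601) = 0.9050 + 0.0000 = 0.9050.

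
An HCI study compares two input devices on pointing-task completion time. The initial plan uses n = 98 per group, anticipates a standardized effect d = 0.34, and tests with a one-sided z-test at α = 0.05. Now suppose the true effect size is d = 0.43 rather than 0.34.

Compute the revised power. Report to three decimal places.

With d = 0.43: δ = d·√(n/2) = 0.43 × √(98/2) = 3.0100. Critical value z_{0.05} = 1.645.
Revised power = P(Z > 1.645 − δ) = Φ(1.365) = 0.9139.

Power ≈ 0.914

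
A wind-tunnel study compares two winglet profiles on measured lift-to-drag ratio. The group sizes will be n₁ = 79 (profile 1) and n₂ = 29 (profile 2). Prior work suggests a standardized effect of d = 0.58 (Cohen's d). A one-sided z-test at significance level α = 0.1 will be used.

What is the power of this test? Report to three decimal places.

Noncentrality parameter: δ = d / √(1/n₁ + 1/n₂) = 0.58 / √(1/79 + 1/29) = 2.6713
Critical value for a one-sided test at α = 0.1: z_α = 1.282.
Power = P(Z > 1.282 − δ) = Φ(1.390) = 0.9177.

Power ≈ 0.918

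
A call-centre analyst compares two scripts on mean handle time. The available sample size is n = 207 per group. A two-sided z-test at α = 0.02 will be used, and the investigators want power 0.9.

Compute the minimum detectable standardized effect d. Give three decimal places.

d ≈ 0.355

Need Φ(δ − 2.326) = 0.9, so δ = 2.326 + 1.282 = 3.608.
(The second rejection-region term Φ(−δ − z_{α/2}) is negligible and dropped.)
δ = d·√(n/2) ⇒ d = δ/√(n/2) = 3.608/√(207/2) = 0.3546.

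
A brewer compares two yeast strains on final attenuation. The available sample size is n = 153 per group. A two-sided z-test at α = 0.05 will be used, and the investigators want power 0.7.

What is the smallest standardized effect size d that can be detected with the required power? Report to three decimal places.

Required noncentrality: δ = z_{0.025} + z_{0.30} = 1.960 + 0.524 = 2.484.
(The second rejection-region term Φ(−δ − z_{α/2}) is negligible and dropped.)
δ = d·√(n/2) ⇒ d = δ/√(n/2) = 2.484/√(153/2) = 0.2840.

d ≈ 0.284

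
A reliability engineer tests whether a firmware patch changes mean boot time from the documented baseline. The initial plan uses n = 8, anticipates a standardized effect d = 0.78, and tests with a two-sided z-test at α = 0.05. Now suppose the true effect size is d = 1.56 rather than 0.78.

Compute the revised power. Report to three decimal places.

Power ≈ 0.993

With d = 1.56: δ = d·√n = 1.56 × √8 = 4.4123. Critical value z_{0.025} = 1.960.
Revised power = Φ(δ − 1.960) + Φ(−δ − 1.960) = Φ(2.452) + Φ(-6.372) = 0.9929 + 0.0000 = 0.9929.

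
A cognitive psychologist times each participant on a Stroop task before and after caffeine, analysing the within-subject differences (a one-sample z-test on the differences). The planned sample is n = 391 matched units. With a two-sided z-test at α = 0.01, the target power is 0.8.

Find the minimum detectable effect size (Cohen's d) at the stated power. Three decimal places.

Required noncentrality: δ = z_{0.005} + z_{0.20} = 2.576 + 0.842 = 3.417.
(The second rejection-region term Φ(−δ − z_{α/2}) is negligible and dropped.)
δ = d·√n ⇒ d = δ/√n = 3.417/√391 = 0.1728.

d ≈ 0.173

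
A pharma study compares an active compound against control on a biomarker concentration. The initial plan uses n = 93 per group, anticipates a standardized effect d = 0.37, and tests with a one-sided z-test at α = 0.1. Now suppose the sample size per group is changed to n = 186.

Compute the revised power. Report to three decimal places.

Power ≈ 0.989

With n = 186 per group: δ = d·√(n/2) = 0.37 × √(186/2) = 3.5682. Critical value z_{0.1} = 1.282.
Revised power = P(Z > 1.282 − δ) = Φ(2.287) = 0.9889.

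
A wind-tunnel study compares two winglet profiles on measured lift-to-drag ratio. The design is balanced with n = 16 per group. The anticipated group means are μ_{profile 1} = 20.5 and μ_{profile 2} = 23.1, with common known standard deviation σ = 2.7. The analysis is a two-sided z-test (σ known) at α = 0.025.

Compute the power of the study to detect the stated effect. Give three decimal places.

Power ≈ 0.685

Standardized effect: d = |μ_{profile 1} − μ_{profile 2}| / σ = |20.5 − 23.1| / 2.7 = 0.9630
Noncentrality parameter: δ = d·√(n/2) = 0.9630 × √(16/2) = 2.7237
Critical value for a two-sided test at α = 0.025: z_{α/2} = 2.241.
Power = Φ(δ − 2.241) + Φ(−δ − 2.241) = Φ(0.482) + Φ(-4.965) = 0.6852 + 0.0000 = 0.6852.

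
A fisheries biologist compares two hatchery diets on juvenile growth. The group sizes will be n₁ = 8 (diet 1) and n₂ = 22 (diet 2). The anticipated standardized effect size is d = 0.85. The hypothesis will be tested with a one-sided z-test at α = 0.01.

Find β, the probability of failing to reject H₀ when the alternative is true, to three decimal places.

Noncentrality parameter: δ = d / √(1/n₁ + 1/n₂) = 0.85 / √(1/8 + 1/22) = 2.0588
One-sided α = 0.01 → critical value z_{0.01} = 2.326.
Power = P(Z > 2.326 − δ) = Φ(-0.268) = 0.3945.
Type II error: β = 1 − power = 1 − 0.3945 = 0.6055.

β ≈ 0.605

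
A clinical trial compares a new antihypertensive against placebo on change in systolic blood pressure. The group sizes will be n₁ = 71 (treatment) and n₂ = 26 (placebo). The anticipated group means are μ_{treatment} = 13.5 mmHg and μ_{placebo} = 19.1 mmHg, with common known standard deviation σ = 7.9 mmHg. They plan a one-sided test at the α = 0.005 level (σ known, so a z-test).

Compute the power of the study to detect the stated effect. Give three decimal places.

Power ≈ 0.697

Standardized effect: d = |μ_{treatment} − μ_{placebo}| / σ = |13.5 − 19.1| / 7.9 = 0.7089
Noncentrality parameter: δ = d / √(1/n₁ + 1/n₂) = 0.7089 / √(1/71 + 1/26) = 3.0924
Critical value for a one-sided test at α = 0.005: z_α = 2.576.
Power = Φ(δ − 2.576) = Φ(0.517) = 0.6973.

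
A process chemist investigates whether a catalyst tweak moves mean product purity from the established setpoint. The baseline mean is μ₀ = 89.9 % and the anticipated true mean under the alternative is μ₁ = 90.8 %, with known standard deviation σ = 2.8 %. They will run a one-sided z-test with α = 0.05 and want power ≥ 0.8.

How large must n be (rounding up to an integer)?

Standardized effect: d = |μ₁ − μ₀| / σ = |90.8 − 89.9| / 2.8 = 0.3214
Set Φ(δ − 1.645) = 0.8; then δ − 1.645 = Φ⁻¹(0.8) = 0.842, giving δ = 2.486.
δ = d·√n ⇒ n = (δ/d)² = (2.486 / 0.3214)² = 59.84.
Round up to the next whole unit.

n = 60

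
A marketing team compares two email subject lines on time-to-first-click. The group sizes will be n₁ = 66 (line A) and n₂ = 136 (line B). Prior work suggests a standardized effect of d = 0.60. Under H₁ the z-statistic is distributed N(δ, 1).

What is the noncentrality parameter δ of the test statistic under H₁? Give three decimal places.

The noncentrality parameter scales effect size by the design's sample-size factor: δ = d / √(1/n₁ + 1/n₂) = 0.60 / √(1/66 + 1/136) = 3.9996

δ ≈ 4.000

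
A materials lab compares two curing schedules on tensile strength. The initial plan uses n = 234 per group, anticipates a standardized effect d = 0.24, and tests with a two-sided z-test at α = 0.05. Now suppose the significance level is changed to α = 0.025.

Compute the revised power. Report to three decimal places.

δ = d·√(n/2) = 0.24 × √(234/2) = 2.5960 (unchanged). New critical value: z_{0.0125} = 2.241.
Revised power = Φ(δ − 2.241) + Φ(−δ − 2.241) = Φ(0.355) + Φ(-4.837) = 0.6386 + 0.0000 = 0.6386.

Power ≈ 0.639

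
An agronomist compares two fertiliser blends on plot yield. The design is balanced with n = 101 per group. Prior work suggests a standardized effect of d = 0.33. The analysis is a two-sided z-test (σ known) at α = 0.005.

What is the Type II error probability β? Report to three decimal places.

Noncentrality parameter: δ = d·√(n/2) = 0.33 × √(101/2) = 2.3451
Two-sided α = 0.005 → critical value z_{0.0025} = 2.807.
Power = Φ(δ − 2.807) + Φ(−δ − 2.807) = Φ(-0.462) + Φ(-5.152) = 0.3221 + 0.0000 = 0.3221.
Type II error: β = 1 − power = 1 − 0.3221 = 0.6779.

β ≈ 0.678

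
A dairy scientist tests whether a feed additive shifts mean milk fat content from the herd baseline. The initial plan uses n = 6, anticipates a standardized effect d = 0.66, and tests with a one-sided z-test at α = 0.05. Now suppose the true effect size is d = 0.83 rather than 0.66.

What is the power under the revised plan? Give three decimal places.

With d = 0.83: δ = d·√n = 0.83 × √6 = 2.0331. Critical value z_{0.05} = 1.645.
Revised power = P(Z > 1.645 − δ) = Φ(0.388) = 0.6511.

Power ≈ 0.651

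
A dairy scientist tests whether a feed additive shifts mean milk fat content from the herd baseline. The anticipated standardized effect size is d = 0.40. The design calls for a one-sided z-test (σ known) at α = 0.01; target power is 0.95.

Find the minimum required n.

For power 0.95 need Φ(δ − z_{0.01}) = 0.95, so δ = z_{0.01} + z_{0.05} = 2.326 + 1.645 = 3.971.
δ = d·√n ⇒ n = (δ/d)² = (3.971 / 0.40)² = 98.57.
Round up to the next whole unit.

n = 99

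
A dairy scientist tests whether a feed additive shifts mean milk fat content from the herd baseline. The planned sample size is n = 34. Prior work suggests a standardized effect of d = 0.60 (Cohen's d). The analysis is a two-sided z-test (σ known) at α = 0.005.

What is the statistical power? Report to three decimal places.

Power ≈ 0.755

Noncentrality parameter: δ = d·√n = 0.60 × √34 = 3.4986
Two-sided α = 0.005 → critical value z_{0.0025} = 2.807.
Power = Φ(δ − 2.807) + Φ(−δ − 2.807) = Φ(0.692) + Φ(-6.306) = 0.7554 + 0.0000 = 0.7554.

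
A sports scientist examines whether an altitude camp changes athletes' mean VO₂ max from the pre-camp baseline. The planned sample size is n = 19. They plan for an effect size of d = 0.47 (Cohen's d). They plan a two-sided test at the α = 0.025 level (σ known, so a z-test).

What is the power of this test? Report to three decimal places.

Power ≈ 0.424

Noncentrality parameter: δ = d·√n = 0.47 × √19 = 2.0487
Two-sided α = 0.025 → critical value z_{0.0125} = 2.241.
Power = Φ(δ − 2.241) + Φ(−δ − 2.241) = Φ(-0.193) + Φ(-4.290) = 0.4236 + 0.0000 = 0.4236.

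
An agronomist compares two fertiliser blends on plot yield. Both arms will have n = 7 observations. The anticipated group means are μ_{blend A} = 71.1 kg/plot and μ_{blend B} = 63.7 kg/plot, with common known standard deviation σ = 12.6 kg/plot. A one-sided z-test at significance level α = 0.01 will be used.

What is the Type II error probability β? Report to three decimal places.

β ≈ 0.890

Standardized effect: d = |μ_{blend A} − μ_{blend B}| / σ = |71.1 − 63.7| / 12.6 = 0.5873
Noncentrality parameter: δ = d·√(n/2) = 0.5873 × √(7/2) = 1.0987
Critical value for a one-sided test at α = 0.01: z_α = 2.326.
Power = Φ(δ − 2.326) = Φ(-1.228) = 0.1098.
Type II error: β = 1 − power = 1 − 0.1098 = 0.8902.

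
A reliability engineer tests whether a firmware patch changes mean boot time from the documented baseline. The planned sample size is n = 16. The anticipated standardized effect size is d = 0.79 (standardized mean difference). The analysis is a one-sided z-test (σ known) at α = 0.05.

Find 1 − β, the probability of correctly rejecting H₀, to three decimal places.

Noncentrality parameter: δ = d·√n = 0.79 × √16 = 3.1600
Critical value for a one-sided test at α = 0.05: z_α = 1.645.
Power = P(Z > 1.645 − δ) = Φ(1.515) = 0.9351.

Power ≈ 0.935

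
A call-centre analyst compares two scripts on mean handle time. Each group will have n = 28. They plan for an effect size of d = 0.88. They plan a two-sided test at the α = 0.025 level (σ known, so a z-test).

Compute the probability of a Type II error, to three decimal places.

β ≈ 0.147

Noncentrality parameter: λ = d·√(n/2) = 0.88 × √(28/2) = 3.2927
Two-sided α = 0.025 → critical value z_{0.0125} = 2.241.
Power = Φ(λ − 2.241) + Φ(−λ − 2.241) = Φ(1.051) + Φ(-5.534) = 0.8534 + 0.0000 = 0.8534.
Type II error: β = 1 − power = 1 − 0.8534 = 0.1466.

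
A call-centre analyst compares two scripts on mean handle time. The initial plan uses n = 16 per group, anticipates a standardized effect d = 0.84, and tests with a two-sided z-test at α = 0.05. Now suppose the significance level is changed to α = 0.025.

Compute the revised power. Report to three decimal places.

Power ≈ 0.553

δ = d·√(n/2) = 0.84 × √(16/2) = 2.3759 (unchanged). New critical value: z_{0.0125} = 2.241.
Revised power = Φ(δ − 2.241) + Φ(−δ − 2.241) = Φ(0.134) + Φ(-4.617) = 0.5535 + 0.0000 = 0.5535.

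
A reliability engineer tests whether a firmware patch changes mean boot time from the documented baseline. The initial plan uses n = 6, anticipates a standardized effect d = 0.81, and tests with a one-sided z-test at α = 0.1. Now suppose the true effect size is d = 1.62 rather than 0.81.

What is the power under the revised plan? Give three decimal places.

Power ≈ 0.996

With d = 1.62: δ = d·√n = 1.62 × √6 = 3.9682. Critical value z_{0.1} = 1.282.
Revised power = Φ(δ − 1.282) = Φ(2.687) = 0.9964.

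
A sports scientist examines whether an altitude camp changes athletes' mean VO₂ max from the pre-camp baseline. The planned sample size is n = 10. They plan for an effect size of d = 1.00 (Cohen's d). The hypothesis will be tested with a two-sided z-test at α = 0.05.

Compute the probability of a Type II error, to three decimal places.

β ≈ 0.115

Noncentrality parameter: δ = d·√n = 1.00 × √10 = 3.1623
Critical value for a two-sided test at α = 0.05: z_{α/2} = 1.960.
Power = Φ(δ − 1.960) + Φ(−δ − 1.960) = Φ(1.202) + Φ(-5.122) = 0.8854 + 0.0000 = 0.8854.
Type II error: β = 1 − power = 1 − 0.8854 = 0.1146.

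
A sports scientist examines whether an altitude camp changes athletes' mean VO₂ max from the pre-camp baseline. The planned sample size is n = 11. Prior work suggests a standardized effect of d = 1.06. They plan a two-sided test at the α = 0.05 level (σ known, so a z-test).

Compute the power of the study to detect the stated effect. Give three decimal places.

Power ≈ 0.940

Noncentrality parameter: δ = d·√n = 1.06 × √11 = 3.5156
Two-sided α = 0.05 → critical value z_{0.025} = 1.960.
Power = Φ(δ − 1.960) + Φ(−δ − 1.960) = Φ(1.556) + Φ(-5.476) = 0.9401 + 0.0000 = 0.9401.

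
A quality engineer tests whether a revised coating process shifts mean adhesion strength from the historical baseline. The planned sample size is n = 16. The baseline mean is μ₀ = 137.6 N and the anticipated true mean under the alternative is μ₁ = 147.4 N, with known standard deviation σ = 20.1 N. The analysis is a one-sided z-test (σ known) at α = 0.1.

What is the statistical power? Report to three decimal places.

Power ≈ 0.748

Standardized effect: d = |μ₁ − μ₀| / σ = |147.4 − 137.6| / 20.1 = 0.4876
Noncentrality parameter: δ = d·√n = 0.4876 × √16 = 1.9502
Critical value for a one-sided test at α = 0.1: z_α = 1.282.
Power = P(Z > 1.282 − δ) = Φ(0.669) = 0.7482.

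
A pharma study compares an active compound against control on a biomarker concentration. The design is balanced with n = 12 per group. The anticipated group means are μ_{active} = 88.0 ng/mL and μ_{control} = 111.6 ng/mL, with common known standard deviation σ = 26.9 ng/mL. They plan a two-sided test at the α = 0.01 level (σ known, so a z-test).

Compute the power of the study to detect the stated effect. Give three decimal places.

Standardized effect: d = |μ_{active} − μ_{control}| / σ = |88.0 − 111.6| / 26.9 = 0.8773
Noncentrality parameter: λ = d·√(n/2) = 0.8773 × √(12/2) = 2.1490
Two-sided α = 0.01 → critical value z_{0.005} = 2.576.
Power = Φ(λ − 2.576) + Φ(−λ − 2.576) = Φ(-0.427) + Φ(-4.725) = 0.3347 + 0.0000 = 0.3348.

Power ≈ 0.335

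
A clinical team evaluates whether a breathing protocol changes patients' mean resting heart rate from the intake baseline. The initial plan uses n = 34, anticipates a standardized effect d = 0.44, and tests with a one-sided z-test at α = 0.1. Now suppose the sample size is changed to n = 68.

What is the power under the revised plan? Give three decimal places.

With n = 68: δ = d·√n = 0.44 × √68 = 3.6283. Critical value z_{0.1} = 1.282.
Revised power = Φ(δ − 1.282) = Φ(2.347) = 0.9905.

Power ≈ 0.991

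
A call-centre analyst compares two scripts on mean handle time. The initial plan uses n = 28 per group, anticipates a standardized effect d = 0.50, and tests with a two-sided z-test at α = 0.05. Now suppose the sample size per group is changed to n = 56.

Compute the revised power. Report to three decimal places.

Power ≈ 0.754

With n = 56 per group: δ = d·√(n/2) = 0.50 × √(56/2) = 2.6458. Critical value z_{0.025} = 1.960.
Revised power = Φ(δ − 1.960) + Φ(−δ − 1.960) = Φ(0.686) + Φ(-4.606) = 0.7536 + 0.0000 = 0.7536.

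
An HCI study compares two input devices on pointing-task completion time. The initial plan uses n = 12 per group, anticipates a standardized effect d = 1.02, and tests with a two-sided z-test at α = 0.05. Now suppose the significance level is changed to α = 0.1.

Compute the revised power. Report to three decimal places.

Power ≈ 0.803

δ = d·√(n/2) = 1.02 × √(12/2) = 2.4985 (unchanged). New critical value: z_{0.05} = 1.645.
Revised power = Φ(δ − 1.645) + Φ(−δ − 1.645) = Φ(0.854) + Φ(-4.143) = 0.8033 + 0.0000 = 0.8034.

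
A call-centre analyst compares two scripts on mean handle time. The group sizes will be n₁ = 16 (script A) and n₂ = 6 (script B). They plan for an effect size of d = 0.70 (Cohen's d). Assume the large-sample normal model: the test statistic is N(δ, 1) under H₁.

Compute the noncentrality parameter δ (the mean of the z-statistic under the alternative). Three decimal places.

δ ≈ 1.462

δ = d / √(1/n₁ + 1/n₂) = 0.70 / √(1/16 + 1/6) = 1.4623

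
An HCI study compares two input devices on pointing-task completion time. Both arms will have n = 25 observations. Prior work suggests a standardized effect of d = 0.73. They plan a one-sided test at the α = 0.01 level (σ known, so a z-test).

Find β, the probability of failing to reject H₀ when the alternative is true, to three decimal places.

β ≈ 0.400

Noncentrality parameter: δ = d·√(n/2) = 0.73 × √(25/2) = 2.5809
Critical value for a one-sided test at α = 0.01: z_α = 2.326.
Power = P(Z > 2.326 − δ) = Φ(0.255) = 0.6005.
Type II error: β = 1 − power = 1 − 0.6005 = 0.3995.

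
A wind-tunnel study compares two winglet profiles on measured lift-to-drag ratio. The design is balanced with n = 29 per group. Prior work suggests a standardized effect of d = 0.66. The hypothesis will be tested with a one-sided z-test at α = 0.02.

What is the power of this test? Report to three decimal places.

Power ≈ 0.677

Noncentrality parameter: δ = d·√(n/2) = 0.66 × √(29/2) = 2.5132
Critical value for a one-sided test at α = 0.02: z_α = 2.054.
Power = P(Z > 2.054 − δ) = Φ(0.459) = 0.6770.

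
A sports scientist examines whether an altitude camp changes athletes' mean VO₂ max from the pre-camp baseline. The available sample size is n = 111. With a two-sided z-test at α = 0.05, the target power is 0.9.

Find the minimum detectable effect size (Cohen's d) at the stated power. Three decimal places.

Need Φ(δ − 1.960) = 0.9, so δ = 1.960 + 1.282 = 3.242.
(The second rejection-region term Φ(−δ − z_{α/2}) is negligible and dropped.)
δ = d·√n ⇒ d = δ/√n = 3.242/√111 = 0.3077.

d ≈ 0.308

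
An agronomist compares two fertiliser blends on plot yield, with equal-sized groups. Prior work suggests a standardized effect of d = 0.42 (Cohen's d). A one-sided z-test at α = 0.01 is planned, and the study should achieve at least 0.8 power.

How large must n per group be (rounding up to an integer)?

Set Φ(δ − 2.326) = 0.8; then δ − 2.326 = Φ⁻¹(0.8) = 0.842, giving δ = 3.168.
δ = d·√(n/2) ⇒ n = 2(δ/d)² = 2 × (3.168 / 0.42)² = 113.79.
Rounding up, n = 114 per group.

n = 114 per group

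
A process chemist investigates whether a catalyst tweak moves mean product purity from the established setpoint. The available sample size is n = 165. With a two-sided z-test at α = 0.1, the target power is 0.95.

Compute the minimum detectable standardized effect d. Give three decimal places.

Need Φ(δ − 1.645) = 0.95, so δ = 1.645 + 1.645 = 3.290.
(The second rejection-region term Φ(−δ − z_{α/2}) is negligible and dropped.)
δ = d·√n ⇒ d = δ/√n = 3.290/√165 = 0.2561.

d ≈ 0.256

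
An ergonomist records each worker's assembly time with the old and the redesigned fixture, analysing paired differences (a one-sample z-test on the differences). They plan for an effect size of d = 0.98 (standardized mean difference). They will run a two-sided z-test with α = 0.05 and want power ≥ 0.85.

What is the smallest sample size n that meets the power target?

For power 0.85 need Φ(δ − z_{0.025}) = 0.85, so δ = z_{0.025} + z_{0.15} = 1.960 + 1.036 = 2.996.
(Ignoring the negligible lower-tail rejection probability gives the usual closed-form inversion.)
δ = d·√n ⇒ n = (δ/d)² = (2.996 / 0.98)² = 9.35.
Rounding up, n = 10.

n = 10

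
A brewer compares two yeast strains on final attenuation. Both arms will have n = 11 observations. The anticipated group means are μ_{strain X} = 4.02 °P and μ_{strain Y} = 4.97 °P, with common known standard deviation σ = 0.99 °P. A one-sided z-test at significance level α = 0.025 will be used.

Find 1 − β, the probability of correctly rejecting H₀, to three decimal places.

Standardized effect: d = |μ_{strain X} − μ_{strain Y}| / σ = |4.02 − 4.97| / 0.99 = 0.9596
Noncentrality parameter: δ = d·√(n/2) = 0.9596 × √(11/2) = 2.2505
One-sided α = 0.025 → critical value z_{0.025} = 1.960.
Power = Φ(δ − 1.960) = Φ(0.290) = 0.6143.

Power ≈ 0.614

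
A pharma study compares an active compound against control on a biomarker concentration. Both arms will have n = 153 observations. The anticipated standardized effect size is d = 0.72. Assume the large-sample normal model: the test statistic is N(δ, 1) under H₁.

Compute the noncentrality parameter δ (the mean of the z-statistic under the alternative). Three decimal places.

δ = d·√(n/2) = 0.72 × √(153/2) = 6.2974

δ ≈ 6.297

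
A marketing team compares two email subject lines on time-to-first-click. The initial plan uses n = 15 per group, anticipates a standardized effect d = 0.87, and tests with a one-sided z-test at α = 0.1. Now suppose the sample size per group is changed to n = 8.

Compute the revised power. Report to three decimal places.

With n = 8 per group: δ = d·√(n/2) = 0.87 × √(8/2) = 1.7400. Critical value z_{0.1} = 1.282.
Revised power = P(Z > 1.282 − δ) = Φ(0.458) = 0.6767.

Power ≈ 0.677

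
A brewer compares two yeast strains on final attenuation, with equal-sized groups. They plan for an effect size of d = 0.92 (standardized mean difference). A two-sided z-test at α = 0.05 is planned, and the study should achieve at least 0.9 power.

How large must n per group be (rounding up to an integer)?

n = 25 per group

For power 0.9 need Φ(δ − z_{0.025}) = 0.9, so δ = z_{0.025} + z_{0.10} = 1.960 + 1.282 = 3.242.
(Ignoring the negligible lower-tail rejection probability gives the usual closed-form inversion.)
δ = d·√(n/2) ⇒ n = 2(δ/d)² = 2 × (3.242 / 0.92)² = 24.83.
Round up to the next whole unit.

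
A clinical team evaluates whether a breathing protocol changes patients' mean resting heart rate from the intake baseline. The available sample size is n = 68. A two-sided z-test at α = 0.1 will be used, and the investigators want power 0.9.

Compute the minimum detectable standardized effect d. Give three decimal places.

d ≈ 0.355

Need Φ(δ − 1.645) = 0.9, so δ = 1.645 + 1.282 = 2.926.
(Lower-tail contribution to power is negligible for δ > 0.)
δ = d·√n ⇒ d = δ/√n = 2.926/√68 = 0.3549.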